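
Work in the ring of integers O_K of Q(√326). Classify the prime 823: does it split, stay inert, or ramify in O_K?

823 splits in O_K

Since 326 ≢ 1 mod 4, the ring of integers is ℤ[√326] with discriminant 4·326 = 1304.
823 ∤ 1304, so 823 is unramified.
(326/823) = 326^411 mod 823 = 1, giving Legendre symbol 1.
d is a quadratic residue mod p, hence 823 splits in O_K.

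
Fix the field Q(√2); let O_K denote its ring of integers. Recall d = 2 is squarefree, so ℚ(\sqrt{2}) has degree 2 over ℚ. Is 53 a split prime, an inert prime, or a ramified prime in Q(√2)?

53 remains inert

Since 2 ≢ 1 mod 4, the ring of integers is ℤ[√2] with discriminant 4·2 = 8.
Since gcd(53, 8) = 1 the prime 53 does not ramify.
Compute (2/53) via Euler: 2^((53-1)/2) mod 53 = 52, so (2/53) = -1.
d is a non-residue mod p, hence 53 remains inert in O_K.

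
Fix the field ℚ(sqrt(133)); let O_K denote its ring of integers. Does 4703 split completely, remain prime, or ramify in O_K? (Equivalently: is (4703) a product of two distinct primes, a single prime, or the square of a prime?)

splits completely

d = 133 ≡ 1 (mod 4), so O_K = ℤ[(1+√133)/2] and disc(K) = d = 133.
disc(K) = 133 is not divisible by 4703; 4703 is unramified.
Legendre symbol by Euler's criterion: (133/4703) ≡ 133^2351 ≡ 1 (mod 4703), i.e. (133/4703) = 1.
Legendre symbol 1 ⇒ 4703 is split.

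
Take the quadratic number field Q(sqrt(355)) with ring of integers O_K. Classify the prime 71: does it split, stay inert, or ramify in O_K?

355 mod 4 = 3, hence disc K = 4·355 = 1420 and O_K = ℤ[√355].
71 divides disc(K) = 1420, so 71 ramifies.

p ramifies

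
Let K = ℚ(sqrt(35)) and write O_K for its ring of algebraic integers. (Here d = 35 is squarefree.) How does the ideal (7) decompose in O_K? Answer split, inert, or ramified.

Since 35 ≢ 1 mod 4, the ring of integers is ℤ[√35] with discriminant 4·35 = 140.
Ramification test: 7 | 140. The prime 7 ramifies in K.

ramifies in O_K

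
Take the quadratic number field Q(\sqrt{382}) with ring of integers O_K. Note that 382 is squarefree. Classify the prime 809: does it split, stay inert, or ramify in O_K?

splits completely

Since 382 ≢ 1 mod 4, the ring of integers is ℤ[√382] with discriminant 4·382 = 1528.
Since gcd(809, 1528) = 1 the prime 809 does not ramify.
Legendre symbol by Euler's criterion: (382/809) ≡ 382^404 ≡ 1 (mod 809), i.e. (382/809) = 1.
Legendre symbol 1 ⇒ 809 is split.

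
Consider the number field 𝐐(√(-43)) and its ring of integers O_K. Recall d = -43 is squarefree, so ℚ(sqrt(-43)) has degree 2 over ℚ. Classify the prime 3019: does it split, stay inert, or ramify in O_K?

p splits

Since -43 ≡ 1 mod 4, the ring of integers is ℤ[(1+√-43)/2] with discriminant -43.
3019 ∤ -43, so 3019 is unramified.
Euler's criterion: (-43)^1509 mod 3019 = 1. Thus (-43|3019) = 1.
d is a quadratic residue mod p, hence 3019 splits in O_K.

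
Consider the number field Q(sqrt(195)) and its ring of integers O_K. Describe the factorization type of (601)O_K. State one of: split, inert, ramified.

split — (601) = 𝔭₁𝔭₂ with 𝔭₁ ≠ 𝔭₂

195 mod 4 = 3, hence disc K = 4·195 = 780 and O_K = ℤ[√195].
disc(K) = 780 is not divisible by 601; 601 is unramified.
Compute (195/601) via Euler: 195^((601-1)/2) mod 601 = 1, so (195/601) = 1.
d is a quadratic residue mod p, hence 601 splits in O_K.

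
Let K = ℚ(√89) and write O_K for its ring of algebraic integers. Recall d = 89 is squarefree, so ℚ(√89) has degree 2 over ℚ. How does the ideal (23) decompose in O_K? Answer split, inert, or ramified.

Since 89 ≡ 1 mod 4, the ring of integers is ℤ[(1+√89)/2] with discriminant 89.
23 ∤ 89, so 23 is unramified.
Compute (89/23) via Euler: 20^((23-1)/2) mod 23 = 22, so (89/23) = -1.
d is a non-residue mod p, hence 23 remains inert in O_K.

inert — (23) stays prime in O_K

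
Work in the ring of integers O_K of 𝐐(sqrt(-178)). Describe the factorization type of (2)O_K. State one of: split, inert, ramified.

Since -178 ≢ 1 mod 4, the ring of integers is ℤ[√-178] with discriminant 4·(-178) = -712.
2 divides disc(K) = -712, so 2 ramifies.

2 is ramified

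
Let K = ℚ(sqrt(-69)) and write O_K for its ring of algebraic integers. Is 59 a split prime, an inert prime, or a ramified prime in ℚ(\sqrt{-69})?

Since -69 ≢ 1 mod 4, the ring of integers is ℤ[√-69] with discriminant 4·(-69) = -276.
Since gcd(59, -276) = 1 the prime 59 does not ramify.
Compute (-69/59) via Euler: 49^((59-1)/2) mod 59 = 1, so (-69/59) = 1.
(-69/59) = 1, so 59 splits.

split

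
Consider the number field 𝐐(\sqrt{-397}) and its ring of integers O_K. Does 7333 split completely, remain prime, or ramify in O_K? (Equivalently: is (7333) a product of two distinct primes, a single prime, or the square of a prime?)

remains prime (inert)

-397 mod 4 = 3, hence disc K = 4·(-397) = -1588 and O_K = ℤ[√-397].
disc(K) = -1588 is not divisible by 7333; 7333 is unramified.
Compute (-397/7333) via Euler: 6936^((7333-1)/2) mod 7333 = 7332, so (-397/7333) = -1.
(-397/7333) = -1, so 7333 is inert.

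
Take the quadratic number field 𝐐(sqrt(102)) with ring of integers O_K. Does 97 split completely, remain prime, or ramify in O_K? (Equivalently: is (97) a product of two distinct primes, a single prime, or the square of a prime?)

inert

Since 102 ≢ 1 mod 4, the ring of integers is ℤ[√102] with discriminant 4·102 = 408.
Since gcd(97, 408) = 1 the prime 97 does not ramify.
Legendre symbol by Euler's criterion: (102/97) ≡ 102^48 ≡ 96 (mod 97), i.e. (102/97) = -1.
Legendre symbol -1 ⇒ 97 is inert.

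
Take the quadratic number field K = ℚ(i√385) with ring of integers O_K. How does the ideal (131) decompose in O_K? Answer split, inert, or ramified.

d = -385 ≡ 3 (mod 4), so O_K = ℤ[√-385] and disc(K) = 4d = -1540.
disc(K) = -1540 is not divisible by 131; 131 is unramified.
Euler's criterion: (-385)^65 mod 131 = 130. Thus (-385|131) = -1.
(-385/131) = -1, so 131 is inert.

p is inert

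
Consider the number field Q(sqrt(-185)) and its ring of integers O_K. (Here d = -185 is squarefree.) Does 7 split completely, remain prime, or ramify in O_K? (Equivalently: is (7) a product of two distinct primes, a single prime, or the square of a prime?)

Since -185 ≢ 1 mod 4, the ring of integers is ℤ[√-185] with discriminant 4·(-185) = -740.
Since gcd(7, -740) = 1 the prime 7 does not ramify.
Compute (-185/7) via Euler: 4^((7-1)/2) mod 7 = 1, so (-185/7) = 1.
d is a quadratic residue mod p, hence 7 splits in O_K.

p splits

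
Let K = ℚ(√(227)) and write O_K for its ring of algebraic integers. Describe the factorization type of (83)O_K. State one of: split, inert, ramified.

p splits

227 mod 4 = 3, hence disc K = 4·227 = 908 and O_K = ℤ[√227].
disc(K) = 908 is not divisible by 83; 83 is unramified.
Legendre symbol by Euler's criterion: (227/83) ≡ 227^41 ≡ 1 (mod 83), i.e. (227/83) = 1.
Legendre symbol 1 ⇒ 83 is split.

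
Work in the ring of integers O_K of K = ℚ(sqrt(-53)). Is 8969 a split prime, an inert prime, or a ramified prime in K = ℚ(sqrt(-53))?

inert

d = -53 ≡ 3 (mod 4), so O_K = ℤ[√-53] and disc(K) = 4d = -212.
Since gcd(8969, -212) = 1 the prime 8969 does not ramify.
Euler's criterion: (-53)^4484 mod 8969 = 8968. Thus (-53|8969) = -1.
Legendre symbol -1 ⇒ 8969 is inert.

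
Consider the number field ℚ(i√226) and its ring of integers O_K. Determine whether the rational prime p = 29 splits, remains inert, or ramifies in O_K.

-226 mod 4 = 2, hence disc K = 4·(-226) = -904 and O_K = ℤ[√-226].
disc(K) = -904 is not divisible by 29; 29 is unramified.
Euler's criterion: (-226)^14 mod 29 = 1. Thus (-226|29) = 1.
d is a quadratic residue mod p, hence 29 splits in O_K.

split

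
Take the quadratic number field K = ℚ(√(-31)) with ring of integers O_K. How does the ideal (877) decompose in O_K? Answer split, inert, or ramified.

d = -31 ≡ 1 (mod 4), so O_K = ℤ[(1+√-31)/2] and disc(K) = d = -31.
disc(K) = -31 is not divisible by 877; 877 is unramified.
(-31/877) = 846^438 mod 877 = 1, giving Legendre symbol 1.
(-31/877) = 1, so 877 splits.

splits completely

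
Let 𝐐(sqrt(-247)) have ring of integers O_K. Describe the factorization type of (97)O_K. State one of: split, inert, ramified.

97 splits in O_K

d = -247 ≡ 1 (mod 4), so O_K = ℤ[(1+√-247)/2] and disc(K) = d = -247.
97 ∤ -247, so 97 is unramified.
Euler's criterion: (-247)^48 mod 97 = 1. Thus (-247|97) = 1.
Legendre symbol 1 ⇒ 97 is split.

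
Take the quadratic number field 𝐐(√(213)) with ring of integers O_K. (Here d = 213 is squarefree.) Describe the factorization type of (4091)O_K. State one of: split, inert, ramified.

d = 213 ≡ 1 (mod 4), so O_K = ℤ[(1+√213)/2] and disc(K) = d = 213.
disc(K) = 213 is not divisible by 4091; 4091 is unramified.
Euler's criterion: 213^2045 mod 4091 = 1. Thus (213|4091) = 1.
(213/4091) = 1, so 4091 splits.

4091 splits in O_K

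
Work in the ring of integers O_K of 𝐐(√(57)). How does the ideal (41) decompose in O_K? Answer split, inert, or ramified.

splits completely

d = 57 ≡ 1 (mod 4), so O_K = ℤ[(1+√57)/2] and disc(K) = d = 57.
disc(K) = 57 is not divisible by 41; 41 is unramified.
Compute (57/41) via Euler: 16^((41-1)/2) mod 41 = 1, so (57/41) = 1.
(57/41) = 1, so 41 splits.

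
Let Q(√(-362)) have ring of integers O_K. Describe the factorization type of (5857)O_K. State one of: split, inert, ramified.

Since -362 ≢ 1 mod 4, the ring of integers is ℤ[√-362] with discriminant 4·(-362) = -1448.
5857 ∤ -1448, so 5857 is unramified.
(-362/5857) = 5495^2928 mod 5857 = 1, giving Legendre symbol 1.
d is a quadratic residue mod p, hence 5857 splits in O_K.

p splits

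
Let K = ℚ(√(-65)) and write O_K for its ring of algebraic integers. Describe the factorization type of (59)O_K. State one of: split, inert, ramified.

splits completely

d = -65 ≡ 3 (mod 4), so O_K = ℤ[√-65] and disc(K) = 4d = -260.
Since gcd(59, -260) = 1 the prime 59 does not ramify.
Legendre symbol by Euler's criterion: (-65/59) ≡ (-65)^29 ≡ 1 (mod 59), i.e. (-65/59) = 1.
Legendre symbol 1 ⇒ 59 is split.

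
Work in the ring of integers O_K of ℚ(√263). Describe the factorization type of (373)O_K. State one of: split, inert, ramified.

p is inert

263 mod 4 = 3, hence disc K = 4·263 = 1052 and O_K = ℤ[√263].
Since gcd(373, 1052) = 1 the prime 373 does not ramify.
Euler's criterion: 263^186 mod 373 = 372. Thus (263|373) = -1.
Legendre symbol -1 ⇒ 373 is inert.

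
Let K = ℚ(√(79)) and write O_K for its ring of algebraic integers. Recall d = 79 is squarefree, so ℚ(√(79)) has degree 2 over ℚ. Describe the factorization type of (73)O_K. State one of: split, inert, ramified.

split

79 mod 4 = 3, hence disc K = 4·79 = 316 and O_K = ℤ[√79].
Since gcd(73, 316) = 1 the prime 73 does not ramify.
(79/73) = 6^36 mod 73 = 1, giving Legendre symbol 1.
Legendre symbol 1 ⇒ 73 is split.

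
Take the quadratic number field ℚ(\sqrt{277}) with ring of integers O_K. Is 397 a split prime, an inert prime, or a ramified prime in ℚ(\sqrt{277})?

p splits

d = 277 ≡ 1 (mod 4), so O_K = ℤ[(1+√277)/2] and disc(K) = d = 277.
disc(K) = 277 is not divisible by 397; 397 is unramified.
Euler's criterion: 277^198 mod 397 = 1. Thus (277|397) = 1.
Legendre symbol 1 ⇒ 397 is split.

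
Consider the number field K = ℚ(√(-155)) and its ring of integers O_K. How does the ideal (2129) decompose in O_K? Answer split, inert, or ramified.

Since -155 ≡ 1 mod 4, the ring of integers is ℤ[(1+√-155)/2] with discriminant -155.
Since gcd(2129, -155) = 1 the prime 2129 does not ramify.
Euler's criterion: (-155)^1064 mod 2129 = 2128. Thus (-155|2129) = -1.
Legendre symbol -1 ⇒ 2129 is inert.

2129 remains inert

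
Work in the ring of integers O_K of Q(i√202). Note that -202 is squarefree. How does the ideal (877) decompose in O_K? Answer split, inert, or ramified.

splits completely

d = -202 ≡ 2 (mod 4), so O_K = ℤ[√-202] and disc(K) = 4d = -808.
877 ∤ -808, so 877 is unramified.
Legendre symbol by Euler's criterion: (-202/877) ≡ (-202)^438 ≡ 1 (mod 877), i.e. (-202/877) = 1.
d is a quadratic residue mod p, hence 877 splits in O_K.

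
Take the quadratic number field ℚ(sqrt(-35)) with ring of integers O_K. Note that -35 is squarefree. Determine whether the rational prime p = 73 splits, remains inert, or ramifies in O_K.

d = -35 ≡ 1 (mod 4), so O_K = ℤ[(1+√-35)/2] and disc(K) = d = -35.
Since gcd(73, -35) = 1 the prime 73 does not ramify.
Euler's criterion: (-35)^36 mod 73 = 1. Thus (-35|73) = 1.
d is a quadratic residue mod p, hence 73 splits in O_K.

73 splits in O_K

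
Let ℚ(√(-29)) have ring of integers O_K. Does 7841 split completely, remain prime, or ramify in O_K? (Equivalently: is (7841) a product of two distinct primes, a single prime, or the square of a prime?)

p is inert

Since -29 ≢ 1 mod 4, the ring of integers is ℤ[√-29] with discriminant 4·(-29) = -116.
disc(K) = -116 is not divisible by 7841; 7841 is unramified.
Euler's criterion: (-29)^3920 mod 7841 = 7840. Thus (-29|7841) = -1.
Legendre symbol -1 ⇒ 7841 is inert.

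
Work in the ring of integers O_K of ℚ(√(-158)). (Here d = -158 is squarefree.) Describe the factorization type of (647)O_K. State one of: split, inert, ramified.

-158 mod 4 = 2, hence disc K = 4·(-158) = -632 and O_K = ℤ[√-158].
disc(K) = -632 is not divisible by 647; 647 is unramified.
Compute (-158/647) via Euler: 489^((647-1)/2) mod 647 = 646, so (-158/647) = -1.
(-158/647) = -1, so 647 is inert.

inert — (647) stays prime in O_K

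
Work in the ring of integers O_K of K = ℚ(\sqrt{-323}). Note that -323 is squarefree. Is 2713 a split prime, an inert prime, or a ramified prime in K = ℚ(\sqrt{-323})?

p splits

-323 mod 4 = 1, hence disc K = -323 and O_K = ℤ[(1+√-323)/2].
2713 ∤ -323, so 2713 is unramified.
Compute (-323/2713) via Euler: 2390^((2713-1)/2) mod 2713 = 1, so (-323/2713) = 1.
Legendre symbol 1 ⇒ 2713 is split.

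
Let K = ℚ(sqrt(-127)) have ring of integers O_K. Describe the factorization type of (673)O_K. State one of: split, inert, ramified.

Since -127 ≡ 1 mod 4, the ring of integers is ℤ[(1+√-127)/2] with discriminant -127.
disc(K) = -127 is not divisible by 673; 673 is unramified.
Legendre symbol by Euler's criterion: (-127/673) ≡ (-127)^336 ≡ 1 (mod 673), i.e. (-127/673) = 1.
(-127/673) = 1, so 673 splits.

split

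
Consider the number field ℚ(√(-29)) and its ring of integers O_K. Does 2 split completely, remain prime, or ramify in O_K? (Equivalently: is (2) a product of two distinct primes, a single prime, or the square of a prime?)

d = -29 ≡ 3 (mod 4), so O_K = ℤ[√-29] and disc(K) = 4d = -116.
Ramification test: 2 | -116. The prime 2 ramifies in K.

p ramifies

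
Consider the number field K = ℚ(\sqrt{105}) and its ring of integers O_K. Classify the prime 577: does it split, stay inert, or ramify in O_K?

Since 105 ≡ 1 mod 4, the ring of integers is ℤ[(1+√105)/2] with discriminant 105.
disc(K) = 105 is not divisible by 577; 577 is unramified.
Legendre symbol by Euler's criterion: (105/577) ≡ 105^288 ≡ 1 (mod 577), i.e. (105/577) = 1.
Legendre symbol 1 ⇒ 577 is split.

p splits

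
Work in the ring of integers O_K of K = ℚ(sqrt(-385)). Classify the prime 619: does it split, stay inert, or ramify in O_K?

splits completely

Since -385 ≢ 1 mod 4, the ring of integers is ℤ[√-385] with discriminant 4·(-385) = -1540.
disc(K) = -1540 is not divisible by 619; 619 is unramified.
(-385/619) = 234^309 mod 619 = 1, giving Legendre symbol 1.
d is a quadratic residue mod p, hence 619 splits in O_K.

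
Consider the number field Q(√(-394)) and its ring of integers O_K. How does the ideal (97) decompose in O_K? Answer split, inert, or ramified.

p splits

Since -394 ≢ 1 mod 4, the ring of integers is ℤ[√-394] with discriminant 4·(-394) = -1576.
disc(K) = -1576 is not divisible by 97; 97 is unramified.
Euler's criterion: (-394)^48 mod 97 = 1. Thus (-394|97) = 1.
d is a quadratic residue mod p, hence 97 splits in O_K.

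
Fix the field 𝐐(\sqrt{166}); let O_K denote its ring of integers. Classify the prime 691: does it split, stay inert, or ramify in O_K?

p splits

Since 166 ≢ 1 mod 4, the ring of integers is ℤ[√166] with discriminant 4·166 = 664.
Since gcd(691, 664) = 1 the prime 691 does not ramify.
Euler's criterion: 166^345 mod 691 = 1. Thus (166|691) = 1.
d is a quadratic residue mod p, hence 691 splits in O_K.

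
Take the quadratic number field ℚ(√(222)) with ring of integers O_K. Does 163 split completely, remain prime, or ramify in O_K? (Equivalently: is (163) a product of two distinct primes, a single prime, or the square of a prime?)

Since 222 ≢ 1 mod 4, the ring of integers is ℤ[√222] with discriminant 4·222 = 888.
disc(K) = 888 is not divisible by 163; 163 is unramified.
Legendre symbol by Euler's criterion: (222/163) ≡ 222^81 ≡ 162 (mod 163), i.e. (222/163) = -1.
Legendre symbol -1 ⇒ 163 is inert.

p is inert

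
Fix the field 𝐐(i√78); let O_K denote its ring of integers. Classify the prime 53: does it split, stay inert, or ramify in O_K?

p splits

Since -78 ≢ 1 mod 4, the ring of integers is ℤ[√-78] with discriminant 4·(-78) = -312.
disc(K) = -312 is not divisible by 53; 53 is unramified.
Euler's criterion: (-78)^26 mod 53 = 1. Thus (-78|53) = 1.
(-78/53) = 1, so 53 splits.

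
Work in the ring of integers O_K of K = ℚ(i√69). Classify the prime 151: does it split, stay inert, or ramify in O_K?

d = -69 ≡ 3 (mod 4), so O_K = ℤ[√-69] and disc(K) = 4d = -276.
disc(K) = -276 is not divisible by 151; 151 is unramified.
Compute (-69/151) via Euler: 82^((151-1)/2) mod 151 = 150, so (-69/151) = -1.
d is a non-residue mod p, hence 151 remains inert in O_K.

p is inert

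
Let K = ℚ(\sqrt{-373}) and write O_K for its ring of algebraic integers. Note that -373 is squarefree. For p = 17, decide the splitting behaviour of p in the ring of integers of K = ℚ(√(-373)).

17 splits in O_K

d = -373 ≡ 3 (mod 4), so O_K = ℤ[√-373] and disc(K) = 4d = -1492.
disc(K) = -1492 is not divisible by 17; 17 is unramified.
(-373/17) = 1^8 mod 17 = 1, giving Legendre symbol 1.
Legendre symbol 1 ⇒ 17 is split.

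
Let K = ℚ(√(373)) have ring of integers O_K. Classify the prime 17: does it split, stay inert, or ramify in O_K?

17 splits in O_K

Since 373 ≡ 1 mod 4, the ring of integers is ℤ[(1+√373)/2] with discriminant 373.
Since gcd(17, 373) = 1 the prime 17 does not ramify.
Euler's criterion: 373^8 mod 17 = 1. Thus (373|17) = 1.
Legendre symbol 1 ⇒ 17 is split.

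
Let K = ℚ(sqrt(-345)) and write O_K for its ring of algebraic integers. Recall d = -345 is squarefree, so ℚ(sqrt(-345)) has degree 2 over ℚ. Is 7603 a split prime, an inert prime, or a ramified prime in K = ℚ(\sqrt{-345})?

Since -345 ≢ 1 mod 4, the ring of integers is ℤ[√-345] with discriminant 4·(-345) = -1380.
7603 ∤ -1380, so 7603 is unramified.
(-345/7603) = 7258^3801 mod 7603 = 1, giving Legendre symbol 1.
d is a quadratic residue mod p, hence 7603 splits in O_K.

split — (7603) = 𝔭₁𝔭₂ with 𝔭₁ ≠ 𝔭₂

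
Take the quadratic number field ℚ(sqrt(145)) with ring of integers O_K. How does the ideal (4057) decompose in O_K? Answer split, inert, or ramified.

splits completely

Since 145 ≡ 1 mod 4, the ring of integers is ℤ[(1+√145)/2] with discriminant 145.
4057 ∤ 145, so 4057 is unramified.
Legendre symbol by Euler's criterion: (145/4057) ≡ 145^2028 ≡ 1 (mod 4057), i.e. (145/4057) = 1.
(145/4057) = 1, so 4057 splits.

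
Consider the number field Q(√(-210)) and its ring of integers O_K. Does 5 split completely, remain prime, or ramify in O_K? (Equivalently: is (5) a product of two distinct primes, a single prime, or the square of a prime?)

ramified

d = -210 ≡ 2 (mod 4), so O_K = ℤ[√-210] and disc(K) = 4d = -840.
Ramification test: 5 | -840. The prime 5 ramifies in K.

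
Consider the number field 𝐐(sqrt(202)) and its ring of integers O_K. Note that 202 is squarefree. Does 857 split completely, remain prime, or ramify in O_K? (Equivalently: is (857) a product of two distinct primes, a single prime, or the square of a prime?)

split

d = 202 ≡ 2 (mod 4), so O_K = ℤ[√202] and disc(K) = 4d = 808.
disc(K) = 808 is not divisible by 857; 857 is unramified.
Compute (202/857) via Euler: 202^((857-1)/2) mod 857 = 1, so (202/857) = 1.
Legendre symbol 1 ⇒ 857 is split.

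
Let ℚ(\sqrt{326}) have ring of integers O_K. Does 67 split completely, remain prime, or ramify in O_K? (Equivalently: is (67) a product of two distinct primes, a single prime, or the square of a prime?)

d = 326 ≡ 2 (mod 4), so O_K = ℤ[√326] and disc(K) = 4d = 1304.
67 ∤ 1304, so 67 is unramified.
Euler's criterion: 326^33 mod 67 = 66. Thus (326|67) = -1.
d is a non-residue mod p, hence 67 remains inert in O_K.

inert — (67) stays prime in O_K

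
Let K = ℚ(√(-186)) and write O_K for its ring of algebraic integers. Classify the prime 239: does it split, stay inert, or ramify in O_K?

Since -186 ≢ 1 mod 4, the ring of integers is ℤ[√-186] with discriminant 4·(-186) = -744.
disc(K) = -744 is not divisible by 239; 239 is unramified.
Compute (-186/239) via Euler: 53^((239-1)/2) mod 239 = 238, so (-186/239) = -1.
Legendre symbol -1 ⇒ 239 is inert.

inert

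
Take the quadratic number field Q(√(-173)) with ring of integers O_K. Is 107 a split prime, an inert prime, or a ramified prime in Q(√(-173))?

splits completely

-173 mod 4 = 3, hence disc K = 4·(-173) = -692 and O_K = ℤ[√-173].
Since gcd(107, -692) = 1 the prime 107 does not ramify.
Legendre symbol by Euler's criterion: (-173/107) ≡ (-173)^53 ≡ 1 (mod 107), i.e. (-173/107) = 1.
d is a quadratic residue mod p, hence 107 splits in O_K.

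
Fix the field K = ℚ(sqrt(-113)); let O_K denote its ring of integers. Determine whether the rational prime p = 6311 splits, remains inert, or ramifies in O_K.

split

Since -113 ≢ 1 mod 4, the ring of integers is ℤ[√-113] with discriminant 4·(-113) = -452.
6311 ∤ -452, so 6311 is unramified.
Euler's criterion: (-113)^3155 mod 6311 = 1. Thus (-113|6311) = 1.
d is a quadratic residue mod p, hence 6311 splits in O_K.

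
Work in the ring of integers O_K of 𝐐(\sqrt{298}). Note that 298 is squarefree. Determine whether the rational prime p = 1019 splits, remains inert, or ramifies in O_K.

p is inert

d = 298 ≡ 2 (mod 4), so O_K = ℤ[√298] and disc(K) = 4d = 1192.
Since gcd(1019, 1192) = 1 the prime 1019 does not ramify.
Euler's criterion: 298^509 mod 1019 = 1018. Thus (298|1019) = -1.
Legendre symbol -1 ⇒ 1019 is inert.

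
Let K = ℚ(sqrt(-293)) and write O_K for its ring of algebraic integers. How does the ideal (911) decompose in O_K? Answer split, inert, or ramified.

911 splits in O_K

d = -293 ≡ 3 (mod 4), so O_K = ℤ[√-293] and disc(K) = 4d = -1172.
Since gcd(911, -1172) = 1 the prime 911 does not ramify.
(-293/911) = 618^455 mod 911 = 1, giving Legendre symbol 1.
Legendre symbol 1 ⇒ 911 is split.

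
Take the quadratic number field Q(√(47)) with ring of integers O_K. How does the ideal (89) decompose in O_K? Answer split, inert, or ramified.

89 splits in O_K

Since 47 ≢ 1 mod 4, the ring of integers is ℤ[√47] with discriminant 4·47 = 188.
89 ∤ 188, so 89 is unramified.
Legendre symbol by Euler's criterion: (47/89) ≡ 47^44 ≡ 1 (mod 89), i.e. (47/89) = 1.
Legendre symbol 1 ⇒ 89 is split.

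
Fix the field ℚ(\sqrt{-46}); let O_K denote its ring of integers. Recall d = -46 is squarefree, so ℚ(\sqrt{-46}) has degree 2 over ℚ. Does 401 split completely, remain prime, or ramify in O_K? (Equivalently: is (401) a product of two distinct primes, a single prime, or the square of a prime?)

d = -46 ≡ 2 (mod 4), so O_K = ℤ[√-46] and disc(K) = 4d = -184.
Since gcd(401, -184) = 1 the prime 401 does not ramify.
(-46/401) = 355^200 mod 401 = 400, giving Legendre symbol -1.
Legendre symbol -1 ⇒ 401 is inert.

inert — (401) stays prime in O_K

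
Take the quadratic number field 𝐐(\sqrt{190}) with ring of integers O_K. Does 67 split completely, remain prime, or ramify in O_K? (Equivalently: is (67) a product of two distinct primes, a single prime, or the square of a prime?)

split — (67) = 𝔭₁𝔭₂ with 𝔭₁ ≠ 𝔭₂

d = 190 ≡ 2 (mod 4), so O_K = ℤ[√190] and disc(K) = 4d = 760.
67 ∤ 760, so 67 is unramified.
Euler's criterion: 190^33 mod 67 = 1. Thus (190|67) = 1.
(190/67) = 1, so 67 splits.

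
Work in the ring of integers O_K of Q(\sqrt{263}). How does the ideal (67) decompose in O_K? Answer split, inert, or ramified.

split

d = 263 ≡ 3 (mod 4), so O_K = ℤ[√263] and disc(K) = 4d = 1052.
Since gcd(67, 1052) = 1 the prime 67 does not ramify.
Euler's criterion: 263^33 mod 67 = 1. Thus (263|67) = 1.
d is a quadratic residue mod p, hence 67 splits in O_K.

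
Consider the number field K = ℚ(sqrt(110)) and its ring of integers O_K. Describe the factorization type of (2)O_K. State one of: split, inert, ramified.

ramified — (2) = 𝔭²

d = 110 ≡ 2 (mod 4), so O_K = ℤ[√110] and disc(K) = 4d = 440.
Ramification test: 2 | 440. The prime 2 ramifies in K.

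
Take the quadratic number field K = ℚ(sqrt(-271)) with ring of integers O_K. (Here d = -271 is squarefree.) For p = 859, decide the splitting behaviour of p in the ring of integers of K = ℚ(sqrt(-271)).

859 remains inert

-271 mod 4 = 1, hence disc K = -271 and O_K = ℤ[(1+√-271)/2].
disc(K) = -271 is not divisible by 859; 859 is unramified.
Legendre symbol by Euler's criterion: (-271/859) ≡ (-271)^429 ≡ 858 (mod 859), i.e. (-271/859) = -1.
Legendre symbol -1 ⇒ 859 is inert.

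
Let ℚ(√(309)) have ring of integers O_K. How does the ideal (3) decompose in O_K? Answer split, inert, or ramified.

ramified

Since 309 ≡ 1 mod 4, the ring of integers is ℤ[(1+√309)/2] with discriminant 309.
disc(K) = 309 = 3·103, so p = 3 is ramified.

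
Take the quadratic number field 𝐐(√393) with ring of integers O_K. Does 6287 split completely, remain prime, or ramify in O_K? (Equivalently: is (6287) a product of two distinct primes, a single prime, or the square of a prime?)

p splits

Since 393 ≡ 1 mod 4, the ring of integers is ℤ[(1+√393)/2] with discriminant 393.
Since gcd(6287, 393) = 1 the prime 6287 does not ramify.
Euler's criterion: 393^3143 mod 6287 = 1. Thus (393|6287) = 1.
d is a quadratic residue mod p, hence 6287 splits in O_K.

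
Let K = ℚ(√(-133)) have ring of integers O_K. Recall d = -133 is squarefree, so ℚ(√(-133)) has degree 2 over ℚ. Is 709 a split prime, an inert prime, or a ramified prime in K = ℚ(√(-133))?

d = -133 ≡ 3 (mod 4), so O_K = ℤ[√-133] and disc(K) = 4d = -532.
709 ∤ -532, so 709 is unramified.
Compute (-133/709) via Euler: 576^((709-1)/2) mod 709 = 1, so (-133/709) = 1.
Legendre symbol 1 ⇒ 709 is split.

split — (709) = 𝔭₁𝔭₂ with 𝔭₁ ≠ 𝔭₂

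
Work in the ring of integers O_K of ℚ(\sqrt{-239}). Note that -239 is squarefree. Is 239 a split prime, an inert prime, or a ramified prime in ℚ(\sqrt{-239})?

Since -239 ≡ 1 mod 4, the ring of integers is ℤ[(1+√-239)/2] with discriminant -239.
disc(K) = -239 = 239·(-1), so p = 239 is ramified.

p ramifies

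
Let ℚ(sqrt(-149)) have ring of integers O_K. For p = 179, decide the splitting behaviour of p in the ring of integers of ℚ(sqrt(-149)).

remains prime (inert)

-149 mod 4 = 3, hence disc K = 4·(-149) = -596 and O_K = ℤ[√-149].
179 ∤ -596, so 179 is unramified.
Compute (-149/179) via Euler: 30^((179-1)/2) mod 179 = 178, so (-149/179) = -1.
d is a non-residue mod p, hence 179 remains inert in O_K.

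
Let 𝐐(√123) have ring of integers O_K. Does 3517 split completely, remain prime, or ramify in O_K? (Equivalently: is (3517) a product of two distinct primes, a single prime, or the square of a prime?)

d = 123 ≡ 3 (mod 4), so O_K = ℤ[√123] and disc(K) = 4d = 492.
3517 ∤ 492, so 3517 is unramified.
Compute (123/3517) via Euler: 123^((3517-1)/2) mod 3517 = 1, so (123/3517) = 1.
d is a quadratic residue mod p, hence 3517 splits in O_K.

p splits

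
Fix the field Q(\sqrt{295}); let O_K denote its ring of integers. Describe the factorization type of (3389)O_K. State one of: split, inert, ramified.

splits completely

Since 295 ≢ 1 mod 4, the ring of integers is ℤ[√295] with discriminant 4·295 = 1180.
disc(K) = 1180 is not divisible by 3389; 3389 is unramified.
(295/3389) = 295^1694 mod 3389 = 1, giving Legendre symbol 1.
d is a quadratic residue mod p, hence 3389 splits in O_K.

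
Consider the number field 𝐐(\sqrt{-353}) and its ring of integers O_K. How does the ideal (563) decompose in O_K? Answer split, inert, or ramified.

splits completely

d = -353 ≡ 3 (mod 4), so O_K = ℤ[√-353] and disc(K) = 4d = -1412.
Since gcd(563, -1412) = 1 the prime 563 does not ramify.
Compute (-353/563) via Euler: 210^((563-1)/2) mod 563 = 1, so (-353/563) = 1.
d is a quadratic residue mod p, hence 563 splits in O_K.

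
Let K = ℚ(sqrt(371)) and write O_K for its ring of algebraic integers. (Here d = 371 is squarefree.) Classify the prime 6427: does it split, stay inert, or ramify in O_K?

6427 splits in O_K

371 mod 4 = 3, hence disc K = 4·371 = 1484 and O_K = ℤ[√371].
disc(K) = 1484 is not divisible by 6427; 6427 is unramified.
(371/6427) = 371^3213 mod 6427 = 1, giving Legendre symbol 1.
Legendre symbol 1 ⇒ 6427 is split.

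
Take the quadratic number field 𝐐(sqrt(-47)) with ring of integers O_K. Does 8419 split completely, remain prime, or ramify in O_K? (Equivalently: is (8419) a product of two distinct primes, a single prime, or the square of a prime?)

-47 mod 4 = 1, hence disc K = -47 and O_K = ℤ[(1+√-47)/2].
Since gcd(8419, -47) = 1 the prime 8419 does not ramify.
(-47/8419) = 8372^4209 mod 8419 = 1, giving Legendre symbol 1.
(-47/8419) = 1, so 8419 splits.

split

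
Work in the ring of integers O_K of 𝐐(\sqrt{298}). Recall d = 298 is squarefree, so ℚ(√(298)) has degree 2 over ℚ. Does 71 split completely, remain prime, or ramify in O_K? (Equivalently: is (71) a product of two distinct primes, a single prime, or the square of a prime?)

remains prime (inert)

298 mod 4 = 2, hence disc K = 4·298 = 1192 and O_K = ℤ[√298].
71 ∤ 1192, so 71 is unramified.
(298/71) = 14^35 mod 71 = 70, giving Legendre symbol -1.
(298/71) = -1, so 71 is inert.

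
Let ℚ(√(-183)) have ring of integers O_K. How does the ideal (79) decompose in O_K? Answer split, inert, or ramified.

d = -183 ≡ 1 (mod 4), so O_K = ℤ[(1+√-183)/2] and disc(K) = d = -183.
disc(K) = -183 is not divisible by 79; 79 is unramified.
Legendre symbol by Euler's criterion: (-183/79) ≡ (-183)^39 ≡ 78 (mod 79), i.e. (-183/79) = -1.
d is a non-residue mod p, hence 79 remains inert in O_K.

p is inert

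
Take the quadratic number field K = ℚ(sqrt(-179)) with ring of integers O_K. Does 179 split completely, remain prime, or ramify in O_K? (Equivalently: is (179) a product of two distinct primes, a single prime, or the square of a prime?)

p ramifies

d = -179 ≡ 1 (mod 4), so O_K = ℤ[(1+√-179)/2] and disc(K) = d = -179.
179 divides disc(K) = -179, so 179 ramifies.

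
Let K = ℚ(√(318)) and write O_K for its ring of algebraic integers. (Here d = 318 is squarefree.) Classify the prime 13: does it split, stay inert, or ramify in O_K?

Since 318 ≢ 1 mod 4, the ring of integers is ℤ[√318] with discriminant 4·318 = 1272.
disc(K) = 1272 is not divisible by 13; 13 is unramified.
Legendre symbol by Euler's criterion: (318/13) ≡ 318^6 ≡ 12 (mod 13), i.e. (318/13) = -1.
d is a non-residue mod p, hence 13 remains inert in O_K.

inert — (13) stays prime in O_K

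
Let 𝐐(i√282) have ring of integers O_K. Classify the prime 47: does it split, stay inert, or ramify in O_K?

-282 mod 4 = 2, hence disc K = 4·(-282) = -1128 and O_K = ℤ[√-282].
47 divides disc(K) = -1128, so 47 ramifies.

p ramifies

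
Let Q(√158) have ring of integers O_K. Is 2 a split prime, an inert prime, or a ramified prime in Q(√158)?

p ramifies

Since 158 ≢ 1 mod 4, the ring of integers is ℤ[√158] with discriminant 4·158 = 632.
Ramification test: 2 | 632. The prime 2 ramifies in K.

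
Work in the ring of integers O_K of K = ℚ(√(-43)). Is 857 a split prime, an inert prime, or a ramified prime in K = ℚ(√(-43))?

splits completely

-43 mod 4 = 1, hence disc K = -43 and O_K = ℤ[(1+√-43)/2].
disc(K) = -43 is not divisible by 857; 857 is unramified.
Legendre symbol by Euler's criterion: (-43/857) ≡ (-43)^428 ≡ 1 (mod 857), i.e. (-43/857) = 1.
(-43/857) = 1, so 857 splits.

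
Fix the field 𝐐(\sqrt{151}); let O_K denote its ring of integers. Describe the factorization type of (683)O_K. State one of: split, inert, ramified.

Since 151 ≢ 1 mod 4, the ring of integers is ℤ[√151] with discriminant 4·151 = 604.
683 ∤ 604, so 683 is unramified.
Euler's criterion: 151^341 mod 683 = 1. Thus (151|683) = 1.
(151/683) = 1, so 683 splits.

p splits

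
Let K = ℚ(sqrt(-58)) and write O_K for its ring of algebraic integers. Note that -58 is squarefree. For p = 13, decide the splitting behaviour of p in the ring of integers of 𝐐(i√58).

-58 mod 4 = 2, hence disc K = 4·(-58) = -232 and O_K = ℤ[√-58].
13 ∤ -232, so 13 is unramified.
Euler's criterion: (-58)^6 mod 13 = 12. Thus (-58|13) = -1.
(-58/13) = -1, so 13 is inert.

inert — (13) stays prime in O_K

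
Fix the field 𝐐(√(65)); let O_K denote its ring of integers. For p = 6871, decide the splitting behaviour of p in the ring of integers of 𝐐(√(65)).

p is inert

Since 65 ≡ 1 mod 4, the ring of integers is ℤ[(1+√65)/2] with discriminant 65.
6871 ∤ 65, so 6871 is unramified.
Legendre symbol by Euler's criterion: (65/6871) ≡ 65^3435 ≡ 6870 (mod 6871), i.e. (65/6871) = -1.
(65/6871) = -1, so 6871 is inert.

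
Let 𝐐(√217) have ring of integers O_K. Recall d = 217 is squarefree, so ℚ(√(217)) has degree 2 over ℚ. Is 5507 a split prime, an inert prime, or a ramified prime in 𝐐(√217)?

remains prime (inert)

d = 217 ≡ 1 (mod 4), so O_K = ℤ[(1+√217)/2] and disc(K) = d = 217.
disc(K) = 217 is not divisible by 5507; 5507 is unramified.
Euler's criterion: 217^2753 mod 5507 = 5506. Thus (217|5507) = -1.
d is a non-residue mod p, hence 5507 remains inert in O_K.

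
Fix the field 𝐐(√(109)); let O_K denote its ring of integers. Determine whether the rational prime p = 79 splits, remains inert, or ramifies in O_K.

Since 109 ≡ 1 mod 4, the ring of integers is ℤ[(1+√109)/2] with discriminant 109.
Since gcd(79, 109) = 1 the prime 79 does not ramify.
Compute (109/79) via Euler: 30^((79-1)/2) mod 79 = 78, so (109/79) = -1.
(109/79) = -1, so 79 is inert.

p is inert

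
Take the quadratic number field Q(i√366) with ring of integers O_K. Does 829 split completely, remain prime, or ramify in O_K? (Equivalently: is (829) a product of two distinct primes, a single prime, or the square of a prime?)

p is inert

Since -366 ≢ 1 mod 4, the ring of integers is ℤ[√-366] with discriminant 4·(-366) = -1464.
829 ∤ -1464, so 829 is unramified.
Euler's criterion: (-366)^414 mod 829 = 828. Thus (-366|829) = -1.
Legendre symbol -1 ⇒ 829 is inert.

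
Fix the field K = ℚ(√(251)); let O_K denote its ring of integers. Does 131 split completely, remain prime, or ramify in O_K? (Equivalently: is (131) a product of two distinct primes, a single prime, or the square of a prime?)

inert — (131) stays prime in O_K

d = 251 ≡ 3 (mod 4), so O_K = ℤ[√251] and disc(K) = 4d = 1004.
disc(K) = 1004 is not divisible by 131; 131 is unramified.
Compute (251/131) via Euler: 120^((131-1)/2) mod 131 = 130, so (251/131) = -1.
d is a non-residue mod p, hence 131 remains inert in O_K.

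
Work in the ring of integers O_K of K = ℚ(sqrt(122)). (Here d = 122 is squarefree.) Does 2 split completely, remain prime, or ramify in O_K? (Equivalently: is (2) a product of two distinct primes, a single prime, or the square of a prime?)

Since 122 ≢ 1 mod 4, the ring of integers is ℤ[√122] with discriminant 4·122 = 488.
Ramification test: 2 | 488. The prime 2 ramifies in K.

ramifies in O_K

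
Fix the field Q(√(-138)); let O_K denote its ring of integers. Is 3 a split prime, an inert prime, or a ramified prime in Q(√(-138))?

3 is ramified

d = -138 ≡ 2 (mod 4), so O_K = ℤ[√-138] and disc(K) = 4d = -552.
disc(K) = -552 = 3·(-184), so p = 3 is ramified.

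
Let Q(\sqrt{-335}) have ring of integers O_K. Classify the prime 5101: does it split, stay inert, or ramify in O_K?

split

d = -335 ≡ 1 (mod 4), so O_K = ℤ[(1+√-335)/2] and disc(K) = d = -335.
Since gcd(5101, -335) = 1 the prime 5101 does not ramify.
Legendre symbol by Euler's criterion: (-335/5101) ≡ (-335)^2550 ≡ 1 (mod 5101), i.e. (-335/5101) = 1.
(-335/5101) = 1, so 5101 splits.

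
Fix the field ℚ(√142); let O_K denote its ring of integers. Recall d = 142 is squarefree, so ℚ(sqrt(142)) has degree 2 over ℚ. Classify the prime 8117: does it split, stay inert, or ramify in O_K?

split

d = 142 ≡ 2 (mod 4), so O_K = ℤ[√142] and disc(K) = 4d = 568.
Since gcd(8117, 568) = 1 the prime 8117 does not ramify.
Legendre symbol by Euler's criterion: (142/8117) ≡ 142^4058 ≡ 1 (mod 8117), i.e. (142/8117) = 1.
(142/8117) = 1, so 8117 splits.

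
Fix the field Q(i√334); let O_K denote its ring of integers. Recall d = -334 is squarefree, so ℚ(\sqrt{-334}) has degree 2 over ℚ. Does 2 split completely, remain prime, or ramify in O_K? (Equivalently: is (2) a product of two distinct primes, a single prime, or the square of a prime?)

-334 mod 4 = 2, hence disc K = 4·(-334) = -1336 and O_K = ℤ[√-334].
Ramification test: 2 | -1336. The prime 2 ramifies in K.

ramified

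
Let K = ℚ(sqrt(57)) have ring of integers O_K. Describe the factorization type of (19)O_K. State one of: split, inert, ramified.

Since 57 ≡ 1 mod 4, the ring of integers is ℤ[(1+√57)/2] with discriminant 57.
disc(K) = 57 = 19·3, so p = 19 is ramified.

ramified — (19) = 𝔭²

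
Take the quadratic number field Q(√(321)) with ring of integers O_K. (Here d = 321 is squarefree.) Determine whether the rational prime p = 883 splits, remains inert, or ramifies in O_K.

d = 321 ≡ 1 (mod 4), so O_K = ℤ[(1+√321)/2] and disc(K) = d = 321.
disc(K) = 321 is not divisible by 883; 883 is unramified.
(321/883) = 321^441 mod 883 = 1, giving Legendre symbol 1.
(321/883) = 1, so 883 splits.

split — (883) = 𝔭₁𝔭₂ with 𝔭₁ ≠ 𝔭₂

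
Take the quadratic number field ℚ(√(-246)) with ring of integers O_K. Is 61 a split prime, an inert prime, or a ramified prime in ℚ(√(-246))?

inert

Since -246 ≢ 1 mod 4, the ring of integers is ℤ[√-246] with discriminant 4·(-246) = -984.
Since gcd(61, -984) = 1 the prime 61 does not ramify.
Compute (-246/61) via Euler: 59^((61-1)/2) mod 61 = 60, so (-246/61) = -1.
d is a non-residue mod p, hence 61 remains inert in O_K.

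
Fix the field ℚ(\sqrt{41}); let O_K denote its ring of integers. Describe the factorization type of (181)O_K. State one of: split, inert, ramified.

41 mod 4 = 1, hence disc K = 41 and O_K = ℤ[(1+√41)/2].
disc(K) = 41 is not divisible by 181; 181 is unramified.
(41/181) = 41^90 mod 181 = 180, giving Legendre symbol -1.
d is a non-residue mod p, hence 181 remains inert in O_K.

181 remains inert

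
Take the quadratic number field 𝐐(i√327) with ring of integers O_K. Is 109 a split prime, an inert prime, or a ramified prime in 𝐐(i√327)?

ramified — (109) = 𝔭²

Since -327 ≡ 1 mod 4, the ring of integers is ℤ[(1+√-327)/2] with discriminant -327.
109 divides disc(K) = -327, so 109 ramifies.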